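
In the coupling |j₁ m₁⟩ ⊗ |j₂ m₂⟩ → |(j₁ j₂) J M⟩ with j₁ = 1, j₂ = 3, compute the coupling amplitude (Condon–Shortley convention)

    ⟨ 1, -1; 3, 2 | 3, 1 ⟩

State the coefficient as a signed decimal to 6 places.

√[7·1!1!5!/8! · 0!2!5!1!4!2!] = √(240)
  +(−1)^1/∏(1,0,1,4,0,1)! = -1/24  (running -1/24)
⟨..|..⟩ = √(240)·(-1/24) = -0.645497

−√(5/12) ≈ -0.645497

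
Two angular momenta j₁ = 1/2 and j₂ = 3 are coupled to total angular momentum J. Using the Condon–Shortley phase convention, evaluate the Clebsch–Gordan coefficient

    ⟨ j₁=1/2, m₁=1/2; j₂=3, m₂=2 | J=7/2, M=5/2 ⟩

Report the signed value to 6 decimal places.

√[8·0!1!6!/8! · 1!0!5!1!6!1!] = √(86400/7)
  +(−1)^0/∏(0,0,0,5,1,1)! = 1/120  (running 1/120)
⟨..|..⟩ = √(86400/7)·(1/120) = +0.925820

+0.925820  (= +√(6/7))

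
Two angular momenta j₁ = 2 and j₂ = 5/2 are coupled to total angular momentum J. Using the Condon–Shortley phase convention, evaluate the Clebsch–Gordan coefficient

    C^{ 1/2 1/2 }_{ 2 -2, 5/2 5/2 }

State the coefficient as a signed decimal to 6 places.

+√(1/3) = +0.577350

√[2·4!0!1!/6! · 0!4!5!0!1!0!] = √(192)
  +(−1)^4/∏(4,0,0,1,0,0)! = 1/24  (running 1/24)
⟨..|..⟩ = √(192)·(1/24) = +0.577350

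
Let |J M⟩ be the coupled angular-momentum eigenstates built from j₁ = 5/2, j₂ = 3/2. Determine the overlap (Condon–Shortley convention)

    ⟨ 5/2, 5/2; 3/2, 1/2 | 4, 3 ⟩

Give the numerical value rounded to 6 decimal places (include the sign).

triangle: 0!×5!×3!/9! = 720/362880
(j±m)!: 5!×0!×2!×1!×7!×1! = 1209600
prefactor² = (2J+1)×Δ×N² = 21600
  k=0: +1/(0!×0!×0!×2!×5!×1!) = 1/240
Σ = 1/240  ⇒  CG² = 21600×1/240² = 3/8
CG = +√(3/8) = +0.612372

+0.612372  (= +√(3/8))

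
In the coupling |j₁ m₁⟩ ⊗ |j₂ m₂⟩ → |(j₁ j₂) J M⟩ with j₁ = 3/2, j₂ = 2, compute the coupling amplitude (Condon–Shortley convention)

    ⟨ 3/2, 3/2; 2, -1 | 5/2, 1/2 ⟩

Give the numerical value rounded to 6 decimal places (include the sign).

√[6·1!2!3!/7! · 3!0!1!3!3!2!] = √(216/35)
  +(−1)^0/∏(0,1,0,1,2,2)! = 1/4  (running 1/4)
⟨..|..⟩ = √(216/35)·(1/4) = +0.621059

+0.621059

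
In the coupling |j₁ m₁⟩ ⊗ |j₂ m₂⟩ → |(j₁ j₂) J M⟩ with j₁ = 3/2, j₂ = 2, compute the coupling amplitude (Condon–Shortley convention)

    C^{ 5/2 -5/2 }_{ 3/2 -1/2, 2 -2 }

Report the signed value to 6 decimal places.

j₁+j₂−J=1  J+j₁−j₂=2  J−j₁+j₂=3  j₁+j₂+J+1=7
(j₁±m₁, j₂±m₂, J±M) = (1,2,0,4,0,5)
P² = 576/7
sum k=0..0:
  [0] +1/12 = 1/12
S = 1/12
C² = P²·S² = 4/7 ; C = +0.755929

+0.755929  (= +√(4/7))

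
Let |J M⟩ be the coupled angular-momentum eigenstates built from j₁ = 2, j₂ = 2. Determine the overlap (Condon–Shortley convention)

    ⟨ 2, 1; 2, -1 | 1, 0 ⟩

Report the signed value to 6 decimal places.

-0.316228  (= −√(1/10))

√[3·3!1!1!/6! · 3!1!1!3!1!1!] = √(9/10)
  +(−1)^0/∏(0,3,1,1,0,0)! = 1/6  (running 1/6)
  +(−1)^1/∏(1,2,0,0,1,1)! = -1/2  (running -1/3)
⟨..|..⟩ = √(9/10)·(-1/3) = -0.316228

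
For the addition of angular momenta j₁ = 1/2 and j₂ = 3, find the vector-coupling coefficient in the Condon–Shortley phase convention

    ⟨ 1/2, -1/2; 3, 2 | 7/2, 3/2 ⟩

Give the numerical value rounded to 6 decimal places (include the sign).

+√(2/7) = +0.534522

triangle: 0!*1!*6!/8! = 720/40320
(j±m)!: 0!*1!*5!*1!*5!*2! = 28800
prefactor² = (2J+1)*Δ*N² = 28800/7
  k=0: +1/(0!*0!*1!*5!*0!*1!) = 1/120
Σ = 1/120  ⇒  CG² = 28800/7*1/120² = 2/7
CG = +√(2/7) = +0.534522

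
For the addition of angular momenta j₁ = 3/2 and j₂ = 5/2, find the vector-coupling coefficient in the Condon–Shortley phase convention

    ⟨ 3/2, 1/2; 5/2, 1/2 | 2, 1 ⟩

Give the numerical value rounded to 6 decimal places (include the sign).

-0.545545  (= −√(25/84))

triangle: 2!×1!×3!/7! = 12/5040
(j±m)!: 2!×1!×3!×2!×3!×1! = 144
prefactor² = (2J+1)×Δ×N² = 12/7
  k=0: +1/(0!×2!×1!×3!×0!×0!) = 1/12
  k=1: −1/(1!×1!×0!×2!×1!×1!) = -1/2
Σ = -5/12  ⇒  CG² = 12/7×(-5/12)² = 25/84
CG = −√(25/84) = -0.545545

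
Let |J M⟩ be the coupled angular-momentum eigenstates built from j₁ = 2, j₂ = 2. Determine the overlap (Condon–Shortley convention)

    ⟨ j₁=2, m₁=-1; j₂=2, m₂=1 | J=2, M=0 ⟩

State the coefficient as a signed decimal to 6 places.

√[5·2!2!2!/7! · 1!3!3!1!2!2!] = √(8/7)
  +(−1)^1/∏(1,1,2,2,0,0)! = -1/4  (running -1/4)
  +(−1)^2/∏(2,0,1,1,1,1)! = 1/2  (running 1/4)
⟨..|..⟩ = √(8/7)·(1/4) = +0.267261

+0.267261  (= +√(1/14))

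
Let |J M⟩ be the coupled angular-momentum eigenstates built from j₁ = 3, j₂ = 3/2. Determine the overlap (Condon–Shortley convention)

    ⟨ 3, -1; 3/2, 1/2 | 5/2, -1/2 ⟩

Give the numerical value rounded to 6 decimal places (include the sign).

j₁+j₂−J=2  J+j₁−j₂=4  J−j₁+j₂=1  j₁+j₂+J+1=8
(j₁±m₁, j₂±m₂, J±M) = (2,4,2,1,2,3)
P² = 288/35
sum k=1..2:
  [1] −1/6 = -1/6
  [2] +1/8 = 1/8
S = -1/24
C² = P²·S² = 1/70 ; C = -0.119523

−√(1/70) = -0.119523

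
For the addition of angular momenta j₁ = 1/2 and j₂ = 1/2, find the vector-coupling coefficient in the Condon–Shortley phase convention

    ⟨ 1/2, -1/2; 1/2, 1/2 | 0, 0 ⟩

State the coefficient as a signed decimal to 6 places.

−√(1/2) = -0.707107

triangle: 1!*0!*0!/2! = 1/2
(j±m)!: 0!*1!*1!*0!*0!*0! = 1
prefactor² = (2J+1)*Δ*N² = 1/2
  k=1: −1/(1!*0!*0!*0!*0!*0!) = -1
Σ = -1  ⇒  CG² = 1/2*(-1)² = 1/2
CG = −√(1/2) = -0.707107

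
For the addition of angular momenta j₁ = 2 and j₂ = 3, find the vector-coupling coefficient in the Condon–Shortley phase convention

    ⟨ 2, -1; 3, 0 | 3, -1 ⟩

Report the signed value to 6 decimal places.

triangle: 2!·2!·4!/9! = 96/362880
(j±m)!: 1!·3!·3!·3!·2!·4! = 10368
prefactor² = (2J+1)·Δ·N² = 96/5
  k=1: −1/(1!·1!·2!·2!·0!·2!) = -1/8
  k=2: +1/(2!·0!·1!·1!·1!·3!) = 1/12
Σ = -1/24  ⇒  CG² = 96/5·(-1/24)² = 1/30
CG = −√(1/30) = -0.182574

-0.182574  (= −√(1/30))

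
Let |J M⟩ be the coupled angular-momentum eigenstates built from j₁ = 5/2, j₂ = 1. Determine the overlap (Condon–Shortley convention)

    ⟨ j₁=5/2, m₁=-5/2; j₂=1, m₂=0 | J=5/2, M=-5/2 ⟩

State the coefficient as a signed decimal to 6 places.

triangle: 1!×4!×1!/7! = 24/5040
(j±m)!: 0!×5!×1!×1!×0!×5! = 14400
prefactor² = (2J+1)×Δ×N² = 2880/7
  k=1: −1/(1!×0!×4!×0!×0!×1!) = -1/24
Σ = -1/24  ⇒  CG² = 2880/7×(-1/24)² = 5/7
CG = −√(5/7) = -0.845154

−√(5/7) ≈ -0.845154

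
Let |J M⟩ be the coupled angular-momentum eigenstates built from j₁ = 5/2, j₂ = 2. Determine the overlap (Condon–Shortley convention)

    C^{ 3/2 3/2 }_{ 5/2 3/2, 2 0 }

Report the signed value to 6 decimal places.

−√(12/35) = -0.585540

√[4·3!2!1!/7! · 4!1!2!2!3!0!] = √(192/35)
  +(−1)^1/∏(1,2,0,1,2,0)! = -1/4  (running -1/4)
⟨..|..⟩ = √(192/35)·(-1/4) = -0.585540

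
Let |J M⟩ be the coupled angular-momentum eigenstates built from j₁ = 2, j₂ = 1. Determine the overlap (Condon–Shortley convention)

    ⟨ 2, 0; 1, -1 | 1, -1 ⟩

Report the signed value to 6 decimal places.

+0.316228

√[3·2!2!0!/5! · 2!2!0!2!0!2!] = √(8/5)
  +(−1)^0/∏(0,2,2,0,0,0)! = 1/4  (running 1/4)
⟨..|..⟩ = √(8/5)·(1/4) = +0.316228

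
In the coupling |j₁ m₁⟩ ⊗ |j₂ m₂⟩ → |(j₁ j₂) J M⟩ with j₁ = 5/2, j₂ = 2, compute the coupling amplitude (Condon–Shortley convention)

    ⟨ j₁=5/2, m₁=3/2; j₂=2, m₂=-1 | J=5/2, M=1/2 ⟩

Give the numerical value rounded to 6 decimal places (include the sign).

triangle: 2!×3!×2!/8! = 24/40320
(j±m)!: 4!×1!×1!×3!×3!×2! = 1728
prefactor² = (2J+1)×Δ×N² = 216/35
  k=0: +1/(0!×2!×1!×1!×2!×1!) = 1/4
  k=1: −1/(1!×1!×0!×0!×3!×2!) = -1/12
Σ = 1/6  ⇒  CG² = 216/35×1/6² = 6/35
CG = +√(6/35) = +0.414039

+√(6/35) ≈ +0.414039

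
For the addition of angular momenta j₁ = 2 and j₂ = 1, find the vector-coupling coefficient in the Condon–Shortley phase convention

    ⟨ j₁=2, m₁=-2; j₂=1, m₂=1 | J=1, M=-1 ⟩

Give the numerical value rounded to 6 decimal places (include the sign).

j₁+j₂−J=2  J+j₁−j₂=2  J−j₁+j₂=0  j₁+j₂+J+1=5
(j₁±m₁, j₂±m₂, J±M) = (0,4,2,0,0,2)
P² = 48/5
sum k=2..2:
  [2] +1/4 = 1/4
S = 1/4
C² = P²·S² = 3/5 ; C = +0.774597

+√(3/5) ≈ +0.774597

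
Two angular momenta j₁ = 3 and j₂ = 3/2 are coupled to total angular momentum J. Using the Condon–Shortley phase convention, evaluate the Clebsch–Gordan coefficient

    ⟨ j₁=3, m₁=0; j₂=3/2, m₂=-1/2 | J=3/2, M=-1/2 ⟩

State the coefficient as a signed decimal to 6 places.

j₁+j₂−J=3  J+j₁−j₂=3  J−j₁+j₂=0  j₁+j₂+J+1=7
(j₁±m₁, j₂±m₂, J±M) = (3,3,1,2,1,2)
P² = 144/35
sum k=1..1:
  [1] −1/4 = -1/4
S = -1/4
C² = P²·S² = 9/35 ; C = -0.507093

−√(9/35) = -0.507093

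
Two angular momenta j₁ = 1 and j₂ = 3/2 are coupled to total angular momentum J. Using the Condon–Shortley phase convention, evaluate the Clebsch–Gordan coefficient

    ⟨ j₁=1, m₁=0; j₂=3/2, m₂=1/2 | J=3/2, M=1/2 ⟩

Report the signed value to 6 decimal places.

j₁+j₂−J=1  J+j₁−j₂=1  J−j₁+j₂=2  j₁+j₂+J+1=5
(j₁±m₁, j₂±m₂, J±M) = (1,1,2,1,2,1)
P² = 4/15
sum k=0..1:
  [0] +1/2 = 1/2
  [1] −1/1 = -1
S = -1/2
C² = P²·S² = 1/15 ; C = -0.258199

-0.258199  (= −√(1/15))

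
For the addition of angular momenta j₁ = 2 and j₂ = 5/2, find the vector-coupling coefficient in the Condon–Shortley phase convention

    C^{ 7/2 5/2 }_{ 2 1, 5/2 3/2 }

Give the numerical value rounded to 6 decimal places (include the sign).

−√(1/63) = -0.125988

√[8·1!3!4!/9! · 3!1!4!1!6!1!] = √(2304/7)
  +(−1)^0/∏(0,1,1,4,2,0)! = 1/48  (running 1/48)
  +(−1)^1/∏(1,0,0,3,3,1)! = -1/36  (running -1/144)
⟨..|..⟩ = √(2304/7)·(-1/144) = -0.125988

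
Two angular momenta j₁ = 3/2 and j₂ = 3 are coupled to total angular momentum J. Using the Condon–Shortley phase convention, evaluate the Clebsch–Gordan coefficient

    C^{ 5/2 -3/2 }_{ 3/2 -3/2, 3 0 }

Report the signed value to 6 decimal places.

+0.507093

√[6·2!1!4!/8! · 0!3!3!3!1!4!] = √(1296/35)
  +(−1)^2/∏(2,0,1,1,0,3)! = 1/12  (running 1/12)
⟨..|..⟩ = √(1296/35)·(1/12) = +0.507093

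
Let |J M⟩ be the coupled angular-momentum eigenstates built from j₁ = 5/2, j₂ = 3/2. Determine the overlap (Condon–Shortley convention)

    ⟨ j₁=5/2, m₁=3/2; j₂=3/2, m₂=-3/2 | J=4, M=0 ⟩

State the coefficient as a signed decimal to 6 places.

+0.267261

triangle: 0!·5!·3!/9! = 720/362880
(j±m)!: 4!·1!·0!·3!·4!·4! = 82944
prefactor² = (2J+1)·Δ·N² = 10368/7
  k=0: +1/(0!·0!·1!·0!·4!·3!) = 1/144
Σ = 1/144  ⇒  CG² = 10368/7·1/144² = 1/14
CG = +√(1/14) = +0.267261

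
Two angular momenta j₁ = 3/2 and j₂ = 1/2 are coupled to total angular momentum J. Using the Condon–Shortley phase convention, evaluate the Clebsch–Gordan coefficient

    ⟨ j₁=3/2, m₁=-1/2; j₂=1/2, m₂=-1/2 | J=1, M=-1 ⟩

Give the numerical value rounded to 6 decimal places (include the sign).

+√(1/4) = +0.500000

√[3·1!2!0!/4! · 1!2!0!1!0!2!] = √(1)
  +(−1)^0/∏(0,1,2,0,0,0)! = 1/2  (running 1/2)
⟨..|..⟩ = √(1)·(1/2) = +0.500000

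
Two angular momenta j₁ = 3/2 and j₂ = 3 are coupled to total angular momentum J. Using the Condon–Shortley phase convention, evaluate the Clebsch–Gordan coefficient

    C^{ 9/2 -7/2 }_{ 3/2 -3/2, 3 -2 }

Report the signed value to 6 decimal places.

+√(2/3) ≈ +0.816497

j₁+j₂−J=0  J+j₁−j₂=3  J−j₁+j₂=6  j₁+j₂+J+1=10
(j₁±m₁, j₂±m₂, J±M) = (0,3,1,5,1,8)
P² = 345600
sum k=0..0:
  [0] +1/720 = 1/720
S = 1/720
C² = P²·S² = 2/3 ; C = +0.816497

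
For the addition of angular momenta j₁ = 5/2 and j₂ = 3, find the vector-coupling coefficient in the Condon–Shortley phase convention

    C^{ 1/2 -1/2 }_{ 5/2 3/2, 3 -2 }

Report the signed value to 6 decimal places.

triangle: 5!*0!*1!/7! = 120/5040
(j±m)!: 4!*1!*1!*5!*0!*1! = 2880
prefactor² = (2J+1)*Δ*N² = 960/7
  k=1: −1/(1!*4!*0!*0!*0!*1!) = -1/24
Σ = -1/24  ⇒  CG² = 960/7*(-1/24)² = 5/21
CG = −√(5/21) = -0.487950

−√(5/21) = -0.487950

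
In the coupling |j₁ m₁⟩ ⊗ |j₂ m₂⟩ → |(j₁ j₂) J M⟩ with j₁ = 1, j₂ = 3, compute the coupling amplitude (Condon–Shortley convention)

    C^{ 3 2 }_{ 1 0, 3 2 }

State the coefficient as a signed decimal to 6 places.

−√(1/3) ≈ -0.577350

j₁+j₂−J=1  J+j₁−j₂=1  J−j₁+j₂=5  j₁+j₂+J+1=8
(j₁±m₁, j₂±m₂, J±M) = (1,1,5,1,5,1)
P² = 300
sum k=0..1:
  [0] +1/120 = 1/120
  [1] −1/24 = -1/24
S = -1/30
C² = P²·S² = 1/3 ; C = -0.577350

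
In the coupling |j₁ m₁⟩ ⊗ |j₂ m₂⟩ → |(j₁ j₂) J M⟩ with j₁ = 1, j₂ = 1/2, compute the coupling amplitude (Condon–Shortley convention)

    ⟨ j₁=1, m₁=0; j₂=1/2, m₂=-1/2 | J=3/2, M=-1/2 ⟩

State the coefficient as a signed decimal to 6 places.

+0.816497

triangle: 0!×2!×1!/4! = 2/24
(j±m)!: 1!×1!×0!×1!×1!×2! = 2
prefactor² = (2J+1)×Δ×N² = 2/3
  k=0: +1/(0!×0!×1!×0!×1!×1!) = 1
Σ = 1  ⇒  CG² = 2/3×1² = 2/3
CG = +√(2/3) = +0.816497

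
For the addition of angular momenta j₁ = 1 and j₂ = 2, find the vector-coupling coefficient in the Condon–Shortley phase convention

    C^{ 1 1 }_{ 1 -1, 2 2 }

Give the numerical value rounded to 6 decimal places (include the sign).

triangle: 2!*0!*2!/5! = 4/120
(j±m)!: 0!*2!*4!*0!*2!*0! = 96
prefactor² = (2J+1)*Δ*N² = 48/5
  k=2: +1/(2!*0!*0!*2!*0!*0!) = 1/4
Σ = 1/4  ⇒  CG² = 48/5*1/4² = 3/5
CG = +√(3/5) = +0.774597

+√(3/5) = +0.774597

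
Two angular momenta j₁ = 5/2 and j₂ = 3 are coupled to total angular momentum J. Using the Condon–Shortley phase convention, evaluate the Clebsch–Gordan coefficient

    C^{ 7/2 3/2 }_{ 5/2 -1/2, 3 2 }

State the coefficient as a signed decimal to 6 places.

√[8·2!3!4!/10! · 2!3!5!1!5!2!] = √(1536/7)
  +(−1)^1/∏(1,1,2,4,1,0)! = -1/48  (running -1/48)
  +(−1)^2/∏(2,0,1,3,2,1)! = 1/24  (running 1/48)
⟨..|..⟩ = √(1536/7)·(1/48) = +0.308607

+√(2/21) ≈ +0.308607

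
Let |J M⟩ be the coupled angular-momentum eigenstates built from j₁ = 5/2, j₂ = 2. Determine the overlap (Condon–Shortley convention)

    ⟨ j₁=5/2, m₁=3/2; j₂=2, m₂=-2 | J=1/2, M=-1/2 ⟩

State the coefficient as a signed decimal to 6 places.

√[2·4!1!0!/6! · 4!1!0!4!0!1!] = √(192/5)
  +(−1)^0/∏(0,4,1,0,0,0)! = 1/24  (running 1/24)
⟨..|..⟩ = √(192/5)·(1/24) = +0.258199

+√(1/15) = +0.258199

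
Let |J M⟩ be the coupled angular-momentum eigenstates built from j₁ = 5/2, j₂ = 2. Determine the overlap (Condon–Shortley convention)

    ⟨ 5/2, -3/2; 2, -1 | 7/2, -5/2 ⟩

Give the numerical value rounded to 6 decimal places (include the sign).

√[8·1!4!3!/9! · 1!4!1!3!1!6!] = √(2304/7)
  +(−1)^0/∏(0,1,4,1,0,2)! = 1/48  (running 1/48)
  +(−1)^1/∏(1,0,3,0,1,3)! = -1/36  (running -1/144)
⟨..|..⟩ = √(2304/7)·(-1/144) = -0.125988

-0.125988  (= −√(1/63))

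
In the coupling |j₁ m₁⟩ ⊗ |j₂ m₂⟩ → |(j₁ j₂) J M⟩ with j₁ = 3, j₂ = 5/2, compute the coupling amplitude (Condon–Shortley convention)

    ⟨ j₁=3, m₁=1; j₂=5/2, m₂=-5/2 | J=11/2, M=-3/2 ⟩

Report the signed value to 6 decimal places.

+√(1/22) ≈ +0.213201

j₁+j₂−J=0  J+j₁−j₂=6  J−j₁+j₂=5  j₁+j₂+J+1=12
(j₁±m₁, j₂±m₂, J±M) = (4,2,0,5,4,7)
P² = 16588800/11
sum k=0..0:
  [0] +1/5760 = 1/5760
S = 1/5760
C² = P²·S² = 1/22 ; C = +0.213201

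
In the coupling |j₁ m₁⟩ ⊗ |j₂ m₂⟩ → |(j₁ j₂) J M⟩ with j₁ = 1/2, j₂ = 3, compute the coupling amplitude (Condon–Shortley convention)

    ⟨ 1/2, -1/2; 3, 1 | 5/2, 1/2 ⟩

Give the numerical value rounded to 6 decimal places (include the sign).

j₁+j₂−J=1  J+j₁−j₂=0  J−j₁+j₂=5  j₁+j₂+J+1=7
(j₁±m₁, j₂±m₂, J±M) = (0,1,4,2,3,2)
P² = 576/7
sum k=1..1:
  [1] −1/12 = -1/12
S = -1/12
C² = P²·S² = 4/7 ; C = -0.755929

−√(4/7) ≈ -0.755929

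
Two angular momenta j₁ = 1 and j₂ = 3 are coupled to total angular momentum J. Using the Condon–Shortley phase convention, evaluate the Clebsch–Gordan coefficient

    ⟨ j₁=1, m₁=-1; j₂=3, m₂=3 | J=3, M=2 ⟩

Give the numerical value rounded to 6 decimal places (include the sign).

−√(1/4) = -0.500000

triangle: 1!*1!*5!/8! = 120/40320
(j±m)!: 0!*2!*6!*0!*5!*1! = 172800
prefactor² = (2J+1)*Δ*N² = 3600
  k=1: −1/(1!*0!*1!*5!*0!*0!) = -1/120
Σ = -1/120  ⇒  CG² = 3600*(-1/120)² = 1/4
CG = −√(1/4) = -0.500000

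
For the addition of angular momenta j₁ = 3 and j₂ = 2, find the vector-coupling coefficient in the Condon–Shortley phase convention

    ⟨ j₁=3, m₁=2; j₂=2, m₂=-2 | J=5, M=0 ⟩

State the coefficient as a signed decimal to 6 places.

triangle: 0!·6!·4!/11! = 17280/39916800
(j±m)!: 5!·1!·0!·4!·5!·5! = 41472000
prefactor² = (2J+1)·Δ·N² = 1382400/7
  k=0: +1/(0!·0!·1!·0!·5!·4!) = 1/2880
Σ = 1/2880  ⇒  CG² = 1382400/7·1/2880² = 1/42
CG = +√(1/42) = +0.154303

+0.154303  (= +√(1/42))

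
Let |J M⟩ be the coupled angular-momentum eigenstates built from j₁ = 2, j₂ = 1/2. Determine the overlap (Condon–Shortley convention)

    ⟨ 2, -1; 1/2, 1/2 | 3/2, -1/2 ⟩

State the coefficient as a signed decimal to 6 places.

j₁+j₂−J=1  J+j₁−j₂=3  J−j₁+j₂=0  j₁+j₂+J+1=5
(j₁±m₁, j₂±m₂, J±M) = (1,3,1,0,1,2)
P² = 12/5
sum k=1..1:
  [1] −1/2 = -1/2
S = -1/2
C² = P²·S² = 3/5 ; C = -0.774597

-0.774597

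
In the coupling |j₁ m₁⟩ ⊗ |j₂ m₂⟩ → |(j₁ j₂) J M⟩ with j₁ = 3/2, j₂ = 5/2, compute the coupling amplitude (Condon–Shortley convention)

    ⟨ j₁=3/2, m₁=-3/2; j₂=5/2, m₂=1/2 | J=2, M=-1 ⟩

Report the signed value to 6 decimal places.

triangle: 2!·1!·3!/7! = 12/5040
(j±m)!: 0!·3!·3!·2!·1!·3! = 432
prefactor² = (2J+1)·Δ·N² = 36/7
  k=2: +1/(2!·0!·1!·1!·0!·2!) = 1/4
Σ = 1/4  ⇒  CG² = 36/7·1/4² = 9/28
CG = +√(9/28) = +0.566947

+√(9/28) = +0.566947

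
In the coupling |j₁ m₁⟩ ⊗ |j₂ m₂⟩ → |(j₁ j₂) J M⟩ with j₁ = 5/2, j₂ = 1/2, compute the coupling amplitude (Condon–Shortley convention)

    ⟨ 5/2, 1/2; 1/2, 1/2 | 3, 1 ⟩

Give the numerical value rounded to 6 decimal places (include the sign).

+0.816497

j₁+j₂−J=0  J+j₁−j₂=5  J−j₁+j₂=1  j₁+j₂+J+1=7
(j₁±m₁, j₂±m₂, J±M) = (3,2,1,0,4,2)
P² = 96
sum k=0..0:
  [0] +1/12 = 1/12
S = 1/12
C² = P²·S² = 2/3 ; C = +0.816497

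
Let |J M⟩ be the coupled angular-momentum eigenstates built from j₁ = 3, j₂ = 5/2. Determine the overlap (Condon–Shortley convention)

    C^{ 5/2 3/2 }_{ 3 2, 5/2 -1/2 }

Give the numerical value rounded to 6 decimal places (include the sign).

√[6·3!3!2!/9! · 5!1!2!3!4!1!] = √(288/7)
  +(−1)^0/∏(0,3,1,2,2,0)! = 1/24  (running 1/24)
  +(−1)^1/∏(1,2,0,1,3,1)! = -1/12  (running -1/24)
⟨..|..⟩ = √(288/7)·(-1/24) = -0.267261

-0.267261  (= −√(1/14))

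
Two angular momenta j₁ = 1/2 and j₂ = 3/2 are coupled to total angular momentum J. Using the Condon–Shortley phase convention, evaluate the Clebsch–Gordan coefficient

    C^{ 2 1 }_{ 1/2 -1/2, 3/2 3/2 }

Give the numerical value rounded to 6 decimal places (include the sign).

√[5·0!1!3!/5! · 0!1!3!0!3!1!] = √(9)
  +(−1)^0/∏(0,0,1,3,0,0)! = 1/6  (running 1/6)
⟨..|..⟩ = √(9)·(1/6) = +0.500000

+√(1/4) = +0.500000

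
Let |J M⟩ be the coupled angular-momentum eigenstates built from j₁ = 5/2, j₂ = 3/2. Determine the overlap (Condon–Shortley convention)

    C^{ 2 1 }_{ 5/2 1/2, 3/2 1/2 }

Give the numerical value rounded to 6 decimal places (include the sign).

triangle: 2!*3!*1!/7! = 12/5040
(j±m)!: 3!*2!*2!*1!*3!*1! = 144
prefactor² = (2J+1)*Δ*N² = 12/7
  k=1: −1/(1!*1!*1!*1!*2!*0!) = -1/2
  k=2: +1/(2!*0!*0!*0!*3!*1!) = 1/12
Σ = -5/12  ⇒  CG² = 12/7*(-5/12)² = 25/84
CG = −√(25/84) = -0.545545

-0.545545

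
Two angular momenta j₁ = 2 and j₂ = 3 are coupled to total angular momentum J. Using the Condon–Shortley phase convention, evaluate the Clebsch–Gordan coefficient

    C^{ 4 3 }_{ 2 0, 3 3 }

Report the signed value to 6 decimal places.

√[9·1!3!5!/10! · 2!2!6!0!7!1!] = √(25920)
  +(−1)^1/∏(1,0,1,5,2,0)! = -1/240  (running -1/240)
⟨..|..⟩ = √(25920)·(-1/240) = -0.670820

−√(9/20) = -0.670820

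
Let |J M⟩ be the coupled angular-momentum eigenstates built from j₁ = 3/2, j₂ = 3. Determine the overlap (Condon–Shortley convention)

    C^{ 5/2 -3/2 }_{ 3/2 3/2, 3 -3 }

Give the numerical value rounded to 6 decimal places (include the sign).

√[6·2!1!4!/8! · 3!0!0!6!1!4!] = √(5184/7)
  +(−1)^0/∏(0,2,0,0,1,4)! = 1/48  (running 1/48)
⟨..|..⟩ = √(5184/7)·(1/48) = +0.566947

+0.566947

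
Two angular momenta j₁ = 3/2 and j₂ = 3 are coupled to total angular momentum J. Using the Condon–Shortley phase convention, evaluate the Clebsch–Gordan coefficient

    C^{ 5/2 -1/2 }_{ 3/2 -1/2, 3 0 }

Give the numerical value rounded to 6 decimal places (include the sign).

-0.414039  (= −√(6/35))

triangle: 2!*1!*4!/8! = 48/40320
(j±m)!: 1!*2!*3!*3!*2!*3! = 864
prefactor² = (2J+1)*Δ*N² = 216/35
  k=1: −1/(1!*1!*1!*2!*0!*2!) = -1/4
  k=2: +1/(2!*0!*0!*1!*1!*3!) = 1/12
Σ = -1/6  ⇒  CG² = 216/35*(-1/6)² = 6/35
CG = −√(6/35) = -0.414039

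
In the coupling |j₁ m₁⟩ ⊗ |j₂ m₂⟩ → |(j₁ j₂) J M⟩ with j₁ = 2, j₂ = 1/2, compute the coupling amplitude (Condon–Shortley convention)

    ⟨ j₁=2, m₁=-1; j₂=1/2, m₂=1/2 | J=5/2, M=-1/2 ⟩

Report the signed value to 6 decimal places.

+0.632456

j₁+j₂−J=0  J+j₁−j₂=4  J−j₁+j₂=1  j₁+j₂+J+1=6
(j₁±m₁, j₂±m₂, J±M) = (1,3,1,0,2,3)
P² = 72/5
sum k=0..0:
  [0] +1/6 = 1/6
S = 1/6
C² = P²·S² = 2/5 ; C = +0.632456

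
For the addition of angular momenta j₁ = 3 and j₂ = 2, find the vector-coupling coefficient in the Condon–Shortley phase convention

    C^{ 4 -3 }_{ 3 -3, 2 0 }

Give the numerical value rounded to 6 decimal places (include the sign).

−√(9/20) = -0.670820

j₁+j₂−J=1  J+j₁−j₂=5  J−j₁+j₂=3  j₁+j₂+J+1=10
(j₁±m₁, j₂±m₂, J±M) = (0,6,2,2,1,7)
P² = 25920
sum k=1..1:
  [1] −1/240 = -1/240
S = -1/240
C² = P²·S² = 9/20 ; C = -0.670820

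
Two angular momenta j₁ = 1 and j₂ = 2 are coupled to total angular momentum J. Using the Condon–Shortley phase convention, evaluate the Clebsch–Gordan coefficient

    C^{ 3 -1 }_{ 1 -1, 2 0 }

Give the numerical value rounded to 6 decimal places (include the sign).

j₁+j₂−J=0  J+j₁−j₂=2  J−j₁+j₂=4  j₁+j₂+J+1=7
(j₁±m₁, j₂±m₂, J±M) = (0,2,2,2,2,4)
P² = 128/5
sum k=0..0:
  [0] +1/8 = 1/8
S = 1/8
C² = P²·S² = 2/5 ; C = +0.632456

+0.632456  (= +√(2/5))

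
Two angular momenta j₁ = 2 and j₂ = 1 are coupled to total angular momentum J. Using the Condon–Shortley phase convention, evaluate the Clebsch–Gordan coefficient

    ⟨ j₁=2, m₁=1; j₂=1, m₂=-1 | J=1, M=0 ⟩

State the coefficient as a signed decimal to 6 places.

√[3·2!2!0!/5! · 3!1!0!2!1!1!] = √(6/5)
  +(−1)^0/∏(0,2,1,0,1,0)! = 1/2  (running 1/2)
⟨..|..⟩ = √(6/5)·(1/2) = +0.547723

+√(3/10) = +0.547723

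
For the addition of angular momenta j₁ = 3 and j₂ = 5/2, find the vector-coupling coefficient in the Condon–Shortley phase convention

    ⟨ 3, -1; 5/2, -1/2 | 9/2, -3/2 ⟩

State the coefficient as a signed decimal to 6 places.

j₁+j₂−J=1  J+j₁−j₂=5  J−j₁+j₂=4  j₁+j₂+J+1=11
(j₁±m₁, j₂±m₂, J±M) = (2,4,2,3,3,6)
P² = 138240/77
sum k=0..1:
  [0] +1/96 = 1/96
  [1] −1/72 = -1/72
S = -1/288
C² = P²·S² = 5/231 ; C = -0.147122

-0.147122  (= −√(5/231))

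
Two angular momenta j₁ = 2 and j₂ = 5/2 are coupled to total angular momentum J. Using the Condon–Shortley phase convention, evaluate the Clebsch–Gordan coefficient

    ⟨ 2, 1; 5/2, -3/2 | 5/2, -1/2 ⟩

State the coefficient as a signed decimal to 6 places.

√[6·2!2!3!/8! · 3!1!1!4!2!3!] = √(216/35)
  +(−1)^0/∏(0,2,1,1,1,2)! = 1/4  (running 1/4)
  +(−1)^1/∏(1,1,0,0,2,3)! = -1/12  (running 1/6)
⟨..|..⟩ = √(216/35)·(1/6) = +0.414039

+0.414039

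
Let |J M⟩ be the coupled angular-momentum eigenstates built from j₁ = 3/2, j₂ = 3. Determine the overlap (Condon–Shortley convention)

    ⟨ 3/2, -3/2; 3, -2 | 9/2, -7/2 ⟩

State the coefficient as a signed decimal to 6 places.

+0.816497  (= +√(2/3))

j₁+j₂−J=0  J+j₁−j₂=3  J−j₁+j₂=6  j₁+j₂+J+1=10
(j₁±m₁, j₂±m₂, J±M) = (0,3,1,5,1,8)
P² = 345600
sum k=0..0:
  [0] +1/720 = 1/720
S = 1/720
C² = P²·S² = 2/3 ; C = +0.816497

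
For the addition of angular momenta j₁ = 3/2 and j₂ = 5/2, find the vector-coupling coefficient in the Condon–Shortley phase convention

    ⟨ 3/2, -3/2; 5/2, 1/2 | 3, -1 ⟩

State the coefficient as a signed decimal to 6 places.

−√(9/20) ≈ -0.670820

j₁+j₂−J=1  J+j₁−j₂=2  J−j₁+j₂=4  j₁+j₂+J+1=8
(j₁±m₁, j₂±m₂, J±M) = (0,3,3,2,2,4)
P² = 144/5
sum k=1..1:
  [1] −1/8 = -1/8
S = -1/8
C² = P²·S² = 9/20 ; C = -0.670820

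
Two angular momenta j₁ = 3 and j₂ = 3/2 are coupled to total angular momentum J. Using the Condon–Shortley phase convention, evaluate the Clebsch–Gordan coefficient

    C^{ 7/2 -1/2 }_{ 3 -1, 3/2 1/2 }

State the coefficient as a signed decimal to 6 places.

j₁+j₂−J=1  J+j₁−j₂=5  J−j₁+j₂=2  j₁+j₂+J+1=9
(j₁±m₁, j₂±m₂, J±M) = (2,4,2,1,3,4)
P² = 512/7
sum k=0..1:
  [0] +1/48 = 1/48
  [1] −1/12 = -1/12
S = -1/16
C² = P²·S² = 2/7 ; C = -0.534522

-0.534522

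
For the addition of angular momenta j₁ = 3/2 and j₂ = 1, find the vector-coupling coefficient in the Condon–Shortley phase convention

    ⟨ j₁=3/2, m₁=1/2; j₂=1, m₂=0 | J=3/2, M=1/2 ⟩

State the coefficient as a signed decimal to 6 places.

+0.258199

√[4·1!2!1!/5! · 2!1!1!1!2!1!] = √(4/15)
  +(−1)^0/∏(0,1,1,1,1,0)! = 1  (running 1)
  +(−1)^1/∏(1,0,0,0,2,1)! = -1/2  (running 1/2)
⟨..|..⟩ = √(4/15)·(1/2) = +0.258199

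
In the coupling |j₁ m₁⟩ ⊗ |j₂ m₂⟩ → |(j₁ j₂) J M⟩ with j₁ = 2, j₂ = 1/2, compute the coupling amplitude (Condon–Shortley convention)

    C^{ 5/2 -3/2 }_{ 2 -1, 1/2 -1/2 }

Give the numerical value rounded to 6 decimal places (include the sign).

+√(4/5) = +0.894427

j₁+j₂−J=0  J+j₁−j₂=4  J−j₁+j₂=1  j₁+j₂+J+1=6
(j₁±m₁, j₂±m₂, J±M) = (1,3,0,1,1,4)
P² = 144/5
sum k=0..0:
  [0] +1/6 = 1/6
S = 1/6
C² = P²·S² = 4/5 ; C = +0.894427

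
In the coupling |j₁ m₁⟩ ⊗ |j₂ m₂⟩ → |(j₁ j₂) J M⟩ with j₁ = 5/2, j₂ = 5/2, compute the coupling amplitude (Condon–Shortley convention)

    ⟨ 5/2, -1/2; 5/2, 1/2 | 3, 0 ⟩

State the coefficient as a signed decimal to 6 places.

-0.298142

√[7·2!3!3!/9! · 2!3!3!2!3!3!] = √(36/5)
  +(−1)^0/∏(0,2,3,3,0,0)! = 1/72  (running 1/72)
  +(−1)^1/∏(1,1,2,2,1,1)! = -1/4  (running -17/72)
  +(−1)^2/∏(2,0,1,1,2,2)! = 1/8  (running -1/9)
⟨..|..⟩ = √(36/5)·(-1/9) = -0.298142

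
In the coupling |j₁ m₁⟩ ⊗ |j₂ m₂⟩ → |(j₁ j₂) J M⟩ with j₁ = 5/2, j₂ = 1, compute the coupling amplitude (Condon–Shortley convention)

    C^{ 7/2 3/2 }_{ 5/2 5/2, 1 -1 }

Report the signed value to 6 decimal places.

j₁+j₂−J=0  J+j₁−j₂=5  J−j₁+j₂=2  j₁+j₂+J+1=8
(j₁±m₁, j₂±m₂, J±M) = (5,0,0,2,5,2)
P² = 19200/7
sum k=0..0:
  [0] +1/240 = 1/240
S = 1/240
C² = P²·S² = 1/21 ; C = +0.218218

+√(1/21) ≈ +0.218218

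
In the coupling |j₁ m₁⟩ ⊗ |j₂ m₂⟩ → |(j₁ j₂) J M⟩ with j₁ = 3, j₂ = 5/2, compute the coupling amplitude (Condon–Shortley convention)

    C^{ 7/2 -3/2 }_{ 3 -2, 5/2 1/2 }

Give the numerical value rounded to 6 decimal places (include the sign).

triangle: 2!*4!*3!/10! = 288/3628800
(j±m)!: 1!*5!*3!*2!*2!*5! = 345600
prefactor² = (2J+1)*Δ*N² = 1536/7
  k=1: −1/(1!*1!*4!*2!*0!*1!) = -1/48
  k=2: +1/(2!*0!*3!*1!*1!*2!) = 1/24
Σ = 1/48  ⇒  CG² = 1536/7*1/48² = 2/21
CG = +√(2/21) = +0.308607

+0.308607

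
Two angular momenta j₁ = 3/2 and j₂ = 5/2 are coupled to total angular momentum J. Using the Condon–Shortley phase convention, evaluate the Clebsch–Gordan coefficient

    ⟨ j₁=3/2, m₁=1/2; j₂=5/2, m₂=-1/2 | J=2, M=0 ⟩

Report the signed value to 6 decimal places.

-0.267261  (= −√(1/14))

triangle: 2!*1!*3!/7! = 12/5040
(j±m)!: 2!*1!*2!*3!*2!*2! = 96
prefactor² = (2J+1)*Δ*N² = 8/7
  k=0: +1/(0!*2!*1!*2!*0!*1!) = 1/4
  k=1: −1/(1!*1!*0!*1!*1!*2!) = -1/2
Σ = -1/4  ⇒  CG² = 8/7*(-1/4)² = 1/14
CG = −√(1/14) = -0.267261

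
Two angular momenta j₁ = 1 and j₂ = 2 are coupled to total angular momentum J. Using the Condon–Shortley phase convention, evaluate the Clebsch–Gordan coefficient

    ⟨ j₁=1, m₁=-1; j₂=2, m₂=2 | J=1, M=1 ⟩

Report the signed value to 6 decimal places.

triangle: 2!×0!×2!/5! = 4/120
(j±m)!: 0!×2!×4!×0!×2!×0! = 96
prefactor² = (2J+1)×Δ×N² = 48/5
  k=2: +1/(2!×0!×0!×2!×0!×0!) = 1/4
Σ = 1/4  ⇒  CG² = 48/5×1/4² = 3/5
CG = +√(3/5) = +0.774597

+√(3/5) ≈ +0.774597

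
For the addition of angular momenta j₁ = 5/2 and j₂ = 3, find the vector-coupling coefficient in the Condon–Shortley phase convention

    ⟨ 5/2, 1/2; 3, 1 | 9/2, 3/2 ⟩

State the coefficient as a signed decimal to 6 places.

-0.147122

triangle: 1!×4!×5!/11! = 2880/39916800
(j±m)!: 3!×2!×4!×2!×6!×3! = 2488320
prefactor² = (2J+1)×Δ×N² = 138240/77
  k=0: +1/(0!×1!×2!×4!×2!×1!) = 1/96
  k=1: −1/(1!×0!×1!×3!×3!×2!) = -1/72
Σ = -1/288  ⇒  CG² = 138240/77×(-1/288)² = 5/231
CG = −√(5/231) = -0.147122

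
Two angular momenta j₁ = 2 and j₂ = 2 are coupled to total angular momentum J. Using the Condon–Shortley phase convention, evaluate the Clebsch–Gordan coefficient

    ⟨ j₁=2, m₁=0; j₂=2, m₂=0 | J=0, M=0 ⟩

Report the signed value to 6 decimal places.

+√(1/5) ≈ +0.447214

j₁+j₂−J=4  J+j₁−j₂=0  J−j₁+j₂=0  j₁+j₂+J+1=5
(j₁±m₁, j₂±m₂, J±M) = (2,2,2,2,0,0)
P² = 16/5
sum k=2..2:
  [2] +1/4 = 1/4
S = 1/4
C² = P²·S² = 1/5 ; C = +0.447214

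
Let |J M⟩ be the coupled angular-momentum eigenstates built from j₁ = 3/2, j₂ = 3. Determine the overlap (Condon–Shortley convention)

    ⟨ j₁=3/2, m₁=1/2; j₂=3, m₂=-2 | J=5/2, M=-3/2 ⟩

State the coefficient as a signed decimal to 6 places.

+0.267261  (= +√(1/14))

triangle: 2!×1!×4!/8! = 48/40320
(j±m)!: 2!×1!×1!×5!×1!×4! = 5760
prefactor² = (2J+1)×Δ×N² = 288/7
  k=0: +1/(0!×2!×1!×1!×0!×3!) = 1/12
  k=1: −1/(1!×1!×0!×0!×1!×4!) = -1/24
Σ = 1/24  ⇒  CG² = 288/7×1/24² = 1/14
CG = +√(1/14) = +0.267261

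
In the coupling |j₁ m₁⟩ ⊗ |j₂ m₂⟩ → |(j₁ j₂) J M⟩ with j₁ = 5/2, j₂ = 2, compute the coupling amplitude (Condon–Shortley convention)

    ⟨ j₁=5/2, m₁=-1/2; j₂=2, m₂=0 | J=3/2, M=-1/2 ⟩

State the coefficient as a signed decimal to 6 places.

triangle: 3!*2!*1!/7! = 12/5040
(j±m)!: 2!*3!*2!*2!*1!*2! = 96
prefactor² = (2J+1)*Δ*N² = 32/35
  k=1: −1/(1!*2!*2!*1!*0!*0!) = -1/4
  k=2: +1/(2!*1!*1!*0!*1!*1!) = 1/2
Σ = 1/4  ⇒  CG² = 32/35*1/4² = 2/35
CG = +√(2/35) = +0.239046

+√(2/35) = +0.239046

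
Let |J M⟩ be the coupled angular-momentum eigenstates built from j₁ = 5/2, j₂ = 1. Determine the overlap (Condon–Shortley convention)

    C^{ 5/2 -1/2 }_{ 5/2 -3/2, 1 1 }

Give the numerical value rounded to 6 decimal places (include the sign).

−√(16/35) ≈ -0.676123

√[6·1!4!1!/7! · 1!4!2!0!2!3!] = √(576/35)
  +(−1)^1/∏(1,0,3,1,1,0)! = -1/6  (running -1/6)
⟨..|..⟩ = √(576/35)·(-1/6) = -0.676123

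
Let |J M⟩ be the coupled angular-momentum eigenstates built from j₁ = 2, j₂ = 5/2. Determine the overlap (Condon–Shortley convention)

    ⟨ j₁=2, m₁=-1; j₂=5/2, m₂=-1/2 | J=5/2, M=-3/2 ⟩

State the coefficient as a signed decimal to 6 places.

j₁+j₂−J=2  J+j₁−j₂=2  J−j₁+j₂=3  j₁+j₂+J+1=8
(j₁±m₁, j₂±m₂, J±M) = (1,3,2,3,1,4)
P² = 216/35
sum k=1..2:
  [1] −1/4 = -1/4
  [2] +1/12 = 1/12
S = -1/6
C² = P²·S² = 6/35 ; C = -0.414039

−√(6/35) ≈ -0.414039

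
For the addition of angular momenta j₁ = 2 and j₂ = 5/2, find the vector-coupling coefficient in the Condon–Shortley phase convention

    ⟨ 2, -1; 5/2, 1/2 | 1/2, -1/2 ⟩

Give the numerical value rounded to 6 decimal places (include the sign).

−√(2/15) = -0.365148

triangle: 4!*0!*1!/6! = 24/720
(j±m)!: 1!*3!*3!*2!*0!*1! = 72
prefactor² = (2J+1)*Δ*N² = 24/5
  k=3: −1/(3!*1!*0!*0!*0!*1!) = -1/6
Σ = -1/6  ⇒  CG² = 24/5*(-1/6)² = 2/15
CG = −√(2/15) = -0.365148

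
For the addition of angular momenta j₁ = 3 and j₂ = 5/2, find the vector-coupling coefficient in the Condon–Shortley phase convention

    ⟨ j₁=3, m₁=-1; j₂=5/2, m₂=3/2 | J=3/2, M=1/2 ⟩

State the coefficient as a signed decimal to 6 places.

√[4·4!2!1!/8! · 2!4!4!1!2!1!] = √(384/35)
  +(−1)^3/∏(3,1,1,1,1,0)! = -1/6  (running -1/6)
  +(−1)^4/∏(4,0,0,0,2,1)! = 1/48  (running -7/48)
⟨..|..⟩ = √(384/35)·(-7/48) = -0.483046

-0.483046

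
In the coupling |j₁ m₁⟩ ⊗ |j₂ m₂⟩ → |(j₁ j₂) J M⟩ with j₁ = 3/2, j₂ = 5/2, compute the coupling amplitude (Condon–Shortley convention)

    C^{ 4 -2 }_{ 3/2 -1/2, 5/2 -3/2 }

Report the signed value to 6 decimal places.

√[9·0!3!5!/9! · 1!2!1!4!2!6!] = √(8640/7)
  +(−1)^0/∏(0,0,2,1,1,4)! = 1/48  (running 1/48)
⟨..|..⟩ = √(8640/7)·(1/48) = +0.731925

+0.731925  (= +√(15/28))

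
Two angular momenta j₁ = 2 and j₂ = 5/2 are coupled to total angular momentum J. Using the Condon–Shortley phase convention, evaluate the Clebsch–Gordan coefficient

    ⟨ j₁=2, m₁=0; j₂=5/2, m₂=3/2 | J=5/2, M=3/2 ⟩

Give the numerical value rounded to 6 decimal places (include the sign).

√[6·2!2!3!/8! · 2!2!4!1!4!1!] = √(288/35)
  +(−1)^1/∏(1,1,1,3,1,0)! = -1/6  (running -1/6)
  +(−1)^2/∏(2,0,0,2,2,1)! = 1/8  (running -1/24)
⟨..|..⟩ = √(288/35)·(-1/24) = -0.119523

−√(1/70) = -0.119523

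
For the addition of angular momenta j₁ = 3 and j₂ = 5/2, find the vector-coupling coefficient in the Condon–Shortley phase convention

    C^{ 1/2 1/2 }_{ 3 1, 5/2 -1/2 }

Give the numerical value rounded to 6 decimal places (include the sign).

+0.436436  (= +√(4/21))

triangle: 5!·1!·0!/7! = 120/5040
(j±m)!: 4!·2!·2!·3!·1!·0! = 576
prefactor² = (2J+1)·Δ·N² = 192/7
  k=2: +1/(2!·3!·0!·0!·1!·0!) = 1/12
Σ = 1/12  ⇒  CG² = 192/7·1/12² = 4/21
CG = +√(4/21) = +0.436436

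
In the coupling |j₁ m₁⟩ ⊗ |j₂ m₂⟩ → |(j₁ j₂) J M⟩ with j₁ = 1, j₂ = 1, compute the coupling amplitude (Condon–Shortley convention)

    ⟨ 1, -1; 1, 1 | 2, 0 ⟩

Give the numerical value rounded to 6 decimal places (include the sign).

+0.408248

triangle: 0!·2!·2!/5! = 4/120
(j±m)!: 0!·2!·2!·0!·2!·2! = 16
prefactor² = (2J+1)·Δ·N² = 8/3
  k=0: +1/(0!·0!·2!·2!·0!·0!) = 1/4
Σ = 1/4  ⇒  CG² = 8/3·1/4² = 1/6
CG = +√(1/6) = +0.408248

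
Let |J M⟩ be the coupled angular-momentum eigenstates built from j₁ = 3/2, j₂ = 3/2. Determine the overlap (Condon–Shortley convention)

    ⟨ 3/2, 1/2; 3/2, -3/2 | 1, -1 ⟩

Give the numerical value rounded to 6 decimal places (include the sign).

√[3·2!1!1!/5! · 2!1!0!3!0!2!] = √(6/5)
  +(−1)^0/∏(0,2,1,0,0,1)! = 1/2  (running 1/2)
⟨..|..⟩ = √(6/5)·(1/2) = +0.547723

+√(3/10) ≈ +0.547723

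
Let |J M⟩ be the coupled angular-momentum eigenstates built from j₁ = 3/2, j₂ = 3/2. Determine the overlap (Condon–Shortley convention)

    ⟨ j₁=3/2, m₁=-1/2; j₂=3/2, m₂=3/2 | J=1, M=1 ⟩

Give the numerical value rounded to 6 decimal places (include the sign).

j₁+j₂−J=2  J+j₁−j₂=1  J−j₁+j₂=1  j₁+j₂+J+1=5
(j₁±m₁, j₂±m₂, J±M) = (1,2,3,0,2,0)
P² = 6/5
sum k=2..2:
  [2] +1/2 = 1/2
S = 1/2
C² = P²·S² = 3/10 ; C = +0.547723

+0.547723  (= +√(3/10))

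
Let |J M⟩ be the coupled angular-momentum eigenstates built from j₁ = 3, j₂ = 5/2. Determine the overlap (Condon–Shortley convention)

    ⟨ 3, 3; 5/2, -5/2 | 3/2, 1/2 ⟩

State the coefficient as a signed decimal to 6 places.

triangle: 4!×2!×1!/8! = 48/40320
(j±m)!: 6!×0!×0!×5!×2!×1! = 172800
prefactor² = (2J+1)×Δ×N² = 5760/7
  k=0: +1/(0!×4!×0!×0!×2!×1!) = 1/48
Σ = 1/48  ⇒  CG² = 5760/7×1/48² = 5/14
CG = +√(5/14) = +0.597614

+0.597614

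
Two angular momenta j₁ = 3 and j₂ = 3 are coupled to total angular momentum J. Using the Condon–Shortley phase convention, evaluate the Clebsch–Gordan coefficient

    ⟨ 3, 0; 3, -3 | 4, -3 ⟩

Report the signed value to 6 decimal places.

+0.639602

triangle: 2!·4!·4!/11! = 1152/39916800
(j±m)!: 3!·3!·0!·6!·1!·7! = 130636800
prefactor² = (2J+1)·Δ·N² = 373248/11
  k=0: +1/(0!·2!·3!·0!·1!·4!) = 1/288
Σ = 1/288  ⇒  CG² = 373248/11·1/288² = 9/22
CG = +√(9/22) = +0.639602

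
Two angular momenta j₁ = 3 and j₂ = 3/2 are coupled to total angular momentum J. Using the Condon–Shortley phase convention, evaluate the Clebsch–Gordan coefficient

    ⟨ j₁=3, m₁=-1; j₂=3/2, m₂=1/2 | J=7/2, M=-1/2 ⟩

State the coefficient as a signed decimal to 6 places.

-0.534522

triangle: 1!×5!×2!/9! = 240/362880
(j±m)!: 2!×4!×2!×1!×3!×4! = 13824
prefactor² = (2J+1)×Δ×N² = 512/7
  k=0: +1/(0!×1!×4!×2!×1!×0!) = 1/48
  k=1: −1/(1!×0!×3!×1!×2!×1!) = -1/12
Σ = -1/16  ⇒  CG² = 512/7×(-1/16)² = 2/7
CG = −√(2/7) = -0.534522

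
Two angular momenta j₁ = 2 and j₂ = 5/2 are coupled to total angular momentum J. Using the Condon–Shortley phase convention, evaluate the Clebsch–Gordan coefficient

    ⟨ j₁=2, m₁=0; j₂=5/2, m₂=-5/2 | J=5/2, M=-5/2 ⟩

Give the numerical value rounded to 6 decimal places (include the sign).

√[6·2!2!3!/8! · 2!2!0!5!0!5!] = √(1440/7)
  +(−1)^0/∏(0,2,2,0,0,3)! = 1/24  (running 1/24)
⟨..|..⟩ = √(1440/7)·(1/24) = +0.597614

+0.597614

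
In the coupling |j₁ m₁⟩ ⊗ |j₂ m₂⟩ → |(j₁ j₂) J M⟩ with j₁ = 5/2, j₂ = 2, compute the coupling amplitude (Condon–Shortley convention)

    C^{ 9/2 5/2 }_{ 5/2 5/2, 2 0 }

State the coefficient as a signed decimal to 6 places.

√[10·0!5!4!/10! · 5!0!2!2!7!2!] = √(38400)
  +(−1)^0/∏(0,0,0,2,5,2)! = 1/480  (running 1/480)
⟨..|..⟩ = √(38400)·(1/480) = +0.408248

+0.408248  (= +√(1/6))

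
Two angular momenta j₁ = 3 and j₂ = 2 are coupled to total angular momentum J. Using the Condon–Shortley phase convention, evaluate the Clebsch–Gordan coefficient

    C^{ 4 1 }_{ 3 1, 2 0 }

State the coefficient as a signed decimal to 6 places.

triangle: 1!×5!×3!/10! = 720/3628800
(j±m)!: 4!×2!×2!×2!×5!×3! = 138240
prefactor² = (2J+1)×Δ×N² = 1728/7
  k=0: +1/(0!×1!×2!×2!×3!×1!) = 1/24
  k=1: −1/(1!×0!×1!×1!×4!×2!) = -1/48
Σ = 1/48  ⇒  CG² = 1728/7×1/48² = 3/28
CG = +√(3/28) = +0.327327

+√(3/28) = +0.327327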